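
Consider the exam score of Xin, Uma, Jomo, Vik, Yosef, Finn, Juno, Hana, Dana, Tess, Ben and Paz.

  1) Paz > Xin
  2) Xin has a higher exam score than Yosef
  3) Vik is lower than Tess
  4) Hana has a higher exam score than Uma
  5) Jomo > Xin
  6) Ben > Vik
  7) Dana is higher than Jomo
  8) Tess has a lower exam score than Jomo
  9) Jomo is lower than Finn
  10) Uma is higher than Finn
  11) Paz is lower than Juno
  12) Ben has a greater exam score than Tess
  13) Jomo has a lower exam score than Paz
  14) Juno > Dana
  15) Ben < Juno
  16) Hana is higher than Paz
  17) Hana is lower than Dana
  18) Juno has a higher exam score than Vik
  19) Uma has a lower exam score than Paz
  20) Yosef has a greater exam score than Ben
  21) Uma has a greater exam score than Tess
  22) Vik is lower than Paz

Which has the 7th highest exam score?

Jomo

The consecutive relations fix a unique order: Vik < Tess < Ben < Yosef < Xin < Jomo < Finn < Uma < Paz < Hana < Dana < Juno.
The 7th largest is Jomo.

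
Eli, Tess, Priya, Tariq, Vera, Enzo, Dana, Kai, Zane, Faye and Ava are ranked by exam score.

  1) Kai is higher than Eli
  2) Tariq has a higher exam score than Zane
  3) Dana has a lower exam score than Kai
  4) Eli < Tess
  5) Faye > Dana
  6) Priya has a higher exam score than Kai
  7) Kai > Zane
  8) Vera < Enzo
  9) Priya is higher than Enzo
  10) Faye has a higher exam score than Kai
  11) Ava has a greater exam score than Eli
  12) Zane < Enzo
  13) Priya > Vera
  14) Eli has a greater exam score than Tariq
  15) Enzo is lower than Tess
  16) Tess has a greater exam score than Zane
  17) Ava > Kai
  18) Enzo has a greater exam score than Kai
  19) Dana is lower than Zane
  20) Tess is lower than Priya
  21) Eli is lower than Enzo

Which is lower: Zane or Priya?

Zane < Tariq and Tariq < Eli give Zane < Eli.
With Eli < Kai: Zane < Tariq < Eli < Kai.
Then Kai < Enzo extends the chain to Enzo.
Then Enzo < Tess extends the chain to Tess.
With Tess < Priya: Zane < Tariq < Eli < Kai < Enzo < Tess < Priya.
So Zane < Priya; Zane is the lower of the two.

Zane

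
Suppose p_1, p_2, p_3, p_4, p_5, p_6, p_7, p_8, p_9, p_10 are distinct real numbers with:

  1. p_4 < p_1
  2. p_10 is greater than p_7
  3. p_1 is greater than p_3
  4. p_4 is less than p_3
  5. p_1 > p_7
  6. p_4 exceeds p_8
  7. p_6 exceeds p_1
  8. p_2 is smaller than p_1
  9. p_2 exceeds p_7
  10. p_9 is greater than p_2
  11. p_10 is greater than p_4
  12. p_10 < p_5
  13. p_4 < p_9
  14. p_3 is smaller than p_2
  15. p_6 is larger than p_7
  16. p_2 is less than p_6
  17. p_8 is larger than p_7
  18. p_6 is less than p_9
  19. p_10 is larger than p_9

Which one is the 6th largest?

p_2

Piecing the relations together gives one ordering: p_7 < p_8 < p_4 < p_3 < p_2 < p_1 < p_6 < p_9 < p_10 < p_5.
The 6th largest is p_2.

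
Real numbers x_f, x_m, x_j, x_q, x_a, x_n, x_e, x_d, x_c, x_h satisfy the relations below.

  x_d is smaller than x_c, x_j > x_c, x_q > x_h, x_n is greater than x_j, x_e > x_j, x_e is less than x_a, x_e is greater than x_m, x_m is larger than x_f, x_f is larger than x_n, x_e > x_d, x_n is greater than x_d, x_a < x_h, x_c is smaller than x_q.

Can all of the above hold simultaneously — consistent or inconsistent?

Every relation is compatible with x_d < x_c < x_j < x_n < x_f < x_m < x_e < x_a < x_h < x_q; the set is consistent.

consistent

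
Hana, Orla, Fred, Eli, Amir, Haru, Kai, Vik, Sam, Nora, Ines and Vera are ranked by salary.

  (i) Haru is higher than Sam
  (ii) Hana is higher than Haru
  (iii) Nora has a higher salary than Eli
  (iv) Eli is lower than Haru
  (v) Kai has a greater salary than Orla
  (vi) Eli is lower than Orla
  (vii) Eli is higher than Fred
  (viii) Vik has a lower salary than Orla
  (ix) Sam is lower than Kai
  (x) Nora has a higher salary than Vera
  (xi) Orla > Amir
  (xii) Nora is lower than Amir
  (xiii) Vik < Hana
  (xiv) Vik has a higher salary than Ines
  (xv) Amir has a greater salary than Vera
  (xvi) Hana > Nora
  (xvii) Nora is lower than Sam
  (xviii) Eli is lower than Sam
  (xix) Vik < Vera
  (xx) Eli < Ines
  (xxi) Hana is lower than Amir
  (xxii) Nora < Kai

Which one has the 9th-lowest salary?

Chaining the given pairs: Fred < Eli < Ines < Vik < Vera < Nora < Sam < Haru < Hana < Amir < Orla < Kai.
The 9th smallest is Hana.

Hana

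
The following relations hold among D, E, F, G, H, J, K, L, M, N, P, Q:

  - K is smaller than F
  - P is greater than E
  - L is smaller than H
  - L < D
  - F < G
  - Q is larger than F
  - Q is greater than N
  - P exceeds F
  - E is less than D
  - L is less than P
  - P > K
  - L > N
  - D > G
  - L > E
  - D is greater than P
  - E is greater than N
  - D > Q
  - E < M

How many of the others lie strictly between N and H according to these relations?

Chaining upward from N reaches: E, L, Q, P, D, M.
Chaining downward from H reaches: E, L.
Strictly between N and H are those in both lists: E, L — 2 elements.

2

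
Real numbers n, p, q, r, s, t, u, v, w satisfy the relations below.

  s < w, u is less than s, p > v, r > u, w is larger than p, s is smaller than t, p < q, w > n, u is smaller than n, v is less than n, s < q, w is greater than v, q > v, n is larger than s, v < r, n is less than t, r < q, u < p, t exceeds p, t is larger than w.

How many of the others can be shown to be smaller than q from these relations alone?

From q the given relations immediately reach s, v, p, r.
From those, u — 5 in total.
Nothing else is reachable below q; 5 in all.

5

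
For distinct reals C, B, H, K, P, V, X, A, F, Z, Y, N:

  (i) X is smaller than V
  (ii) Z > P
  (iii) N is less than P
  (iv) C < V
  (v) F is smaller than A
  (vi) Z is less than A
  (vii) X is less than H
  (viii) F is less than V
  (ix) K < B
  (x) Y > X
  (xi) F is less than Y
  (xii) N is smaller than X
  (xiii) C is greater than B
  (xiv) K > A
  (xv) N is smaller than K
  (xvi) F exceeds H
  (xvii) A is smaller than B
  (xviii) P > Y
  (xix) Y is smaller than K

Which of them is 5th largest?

A

Piecing the relations together gives one ordering: N < X < H < F < Y < P < Z < A < K < B < C < V.
Counting 5 from the largest end gives A.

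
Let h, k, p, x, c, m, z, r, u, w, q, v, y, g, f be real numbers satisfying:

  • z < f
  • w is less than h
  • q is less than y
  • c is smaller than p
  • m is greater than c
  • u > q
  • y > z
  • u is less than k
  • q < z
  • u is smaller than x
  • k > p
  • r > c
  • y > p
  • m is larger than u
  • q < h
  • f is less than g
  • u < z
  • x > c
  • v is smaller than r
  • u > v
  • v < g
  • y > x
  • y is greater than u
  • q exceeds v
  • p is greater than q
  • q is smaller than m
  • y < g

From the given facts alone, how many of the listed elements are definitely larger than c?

7

Directly above c: m, r, x, p.
One step further: k, y (6 so far).
One step further: g (7 so far).
No other element is forced above c by the given relations, so the count is 7.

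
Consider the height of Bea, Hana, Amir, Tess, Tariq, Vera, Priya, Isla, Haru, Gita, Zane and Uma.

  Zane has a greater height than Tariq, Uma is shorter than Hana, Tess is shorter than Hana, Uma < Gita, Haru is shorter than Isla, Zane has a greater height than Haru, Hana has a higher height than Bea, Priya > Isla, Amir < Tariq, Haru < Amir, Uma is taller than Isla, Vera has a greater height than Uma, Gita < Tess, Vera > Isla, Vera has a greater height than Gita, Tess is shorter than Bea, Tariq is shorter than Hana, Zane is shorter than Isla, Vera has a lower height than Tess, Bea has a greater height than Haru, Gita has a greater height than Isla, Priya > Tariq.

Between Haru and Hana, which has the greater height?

Haru < Amir < Tariq < Zane < Isla < Uma < Gita < Vera < Tess < Bea < Hana, by transitivity through Amir, Tariq, Zane, Isla, Uma, Gita, Vera, Tess, Bea.
So Haru < Hana; Hana is the taller of the two.

Hana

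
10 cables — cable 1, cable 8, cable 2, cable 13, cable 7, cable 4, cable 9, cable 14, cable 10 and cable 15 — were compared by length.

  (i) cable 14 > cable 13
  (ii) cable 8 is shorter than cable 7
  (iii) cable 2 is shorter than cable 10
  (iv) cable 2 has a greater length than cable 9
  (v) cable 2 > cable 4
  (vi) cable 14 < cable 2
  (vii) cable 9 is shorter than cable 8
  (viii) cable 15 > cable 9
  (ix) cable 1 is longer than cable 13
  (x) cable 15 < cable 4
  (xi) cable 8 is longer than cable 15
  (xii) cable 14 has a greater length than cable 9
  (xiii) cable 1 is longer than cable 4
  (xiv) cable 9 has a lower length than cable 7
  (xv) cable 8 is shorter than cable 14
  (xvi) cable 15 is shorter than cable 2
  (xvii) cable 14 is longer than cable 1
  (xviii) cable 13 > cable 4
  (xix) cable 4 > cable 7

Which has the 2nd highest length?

Chaining the given pairs: cable 9 < cable 15 < cable 8 < cable 7 < cable 4 < cable 13 < cable 1 < cable 14 < cable 2 < cable 10.
The 2nd largest is cable 2.

cable 2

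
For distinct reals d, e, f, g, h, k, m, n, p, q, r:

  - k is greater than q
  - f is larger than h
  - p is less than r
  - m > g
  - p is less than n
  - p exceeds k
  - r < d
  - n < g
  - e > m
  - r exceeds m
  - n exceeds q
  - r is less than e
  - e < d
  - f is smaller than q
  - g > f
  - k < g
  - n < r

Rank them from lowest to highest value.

h < f < q < k < p < n < g < m < r < e < d

The consecutive links are each given: h < f; f < q; q < k; k < p; p < n; n < g; g < m; m < r; r < e; e < d.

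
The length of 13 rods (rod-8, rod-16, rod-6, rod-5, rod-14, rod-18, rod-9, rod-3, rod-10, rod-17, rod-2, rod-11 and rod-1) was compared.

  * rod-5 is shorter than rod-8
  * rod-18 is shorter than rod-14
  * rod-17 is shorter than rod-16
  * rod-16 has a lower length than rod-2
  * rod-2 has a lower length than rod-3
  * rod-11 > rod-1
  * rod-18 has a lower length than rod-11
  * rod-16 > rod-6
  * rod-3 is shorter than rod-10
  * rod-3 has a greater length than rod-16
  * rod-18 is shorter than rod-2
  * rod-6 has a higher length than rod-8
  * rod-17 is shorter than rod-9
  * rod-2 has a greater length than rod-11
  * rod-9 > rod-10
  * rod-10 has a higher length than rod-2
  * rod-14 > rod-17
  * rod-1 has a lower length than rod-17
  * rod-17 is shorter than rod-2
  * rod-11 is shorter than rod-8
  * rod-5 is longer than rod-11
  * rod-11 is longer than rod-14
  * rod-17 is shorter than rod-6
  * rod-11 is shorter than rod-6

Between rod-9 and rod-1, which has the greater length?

rod-1 < rod-17 and rod-17 < rod-14 give rod-1 < rod-14.
Then rod-14 < rod-11 extends the chain to rod-11.
Then rod-11 < rod-5 extends the chain to rod-5.
With rod-5 < rod-8: rod-1 < rod-17 < rod-14 < rod-11 < rod-5 < rod-8.
With rod-8 < rod-6: rod-1 < rod-17 < rod-14 < rod-11 < rod-5 < rod-8 < rod-6.
With rod-6 < rod-16: rod-1 < rod-17 < rod-14 < rod-11 < rod-5 < rod-8 < rod-6 < rod-16.
With rod-16 < rod-2: rod-1 < rod-17 < rod-14 < rod-11 < rod-5 < rod-8 < rod-6 < rod-16 < rod-2.
With rod-2 < rod-3: rod-1 < rod-17 < rod-14 < rod-11 < rod-5 < rod-8 < rod-6 < rod-16 < rod-2 < rod-3.
Then rod-3 < rod-10 extends the chain to rod-10.
Then rod-10 < rod-9 extends the chain to rod-9.
So rod-1 < rod-9; rod-9 is the longer of the two.

rod-9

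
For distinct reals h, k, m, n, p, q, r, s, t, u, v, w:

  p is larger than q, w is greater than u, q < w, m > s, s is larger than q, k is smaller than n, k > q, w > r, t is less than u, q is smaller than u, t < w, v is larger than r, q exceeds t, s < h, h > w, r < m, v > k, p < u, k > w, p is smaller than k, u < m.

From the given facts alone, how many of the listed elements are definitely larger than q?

9

Directly above q: p, s, u, w, k.
One step further: h, m, v, n (9 so far).
Nothing else is reachable above q; 9 in all.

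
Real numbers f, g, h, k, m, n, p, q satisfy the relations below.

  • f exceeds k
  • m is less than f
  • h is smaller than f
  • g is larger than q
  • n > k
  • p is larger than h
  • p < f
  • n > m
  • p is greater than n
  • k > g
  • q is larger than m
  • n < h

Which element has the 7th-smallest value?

p

The consecutive relations fix a unique order: m < q < g < k < n < h < p < f.
The 7th smallest is p.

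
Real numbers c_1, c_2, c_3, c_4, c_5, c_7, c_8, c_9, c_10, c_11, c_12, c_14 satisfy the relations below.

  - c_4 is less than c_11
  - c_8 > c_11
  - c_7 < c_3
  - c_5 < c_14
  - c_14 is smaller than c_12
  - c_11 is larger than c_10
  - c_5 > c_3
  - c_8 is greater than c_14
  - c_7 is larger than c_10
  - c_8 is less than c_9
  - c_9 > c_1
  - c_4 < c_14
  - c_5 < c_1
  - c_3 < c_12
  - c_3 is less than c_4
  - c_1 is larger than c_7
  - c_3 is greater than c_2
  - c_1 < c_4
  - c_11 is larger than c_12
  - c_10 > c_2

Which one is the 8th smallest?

Piecing the relations together gives one ordering: c_2 < c_10 < c_7 < c_3 < c_5 < c_1 < c_4 < c_14 < c_12 < c_11 < c_8 < c_9.
The 8th smallest is c_14.

c_14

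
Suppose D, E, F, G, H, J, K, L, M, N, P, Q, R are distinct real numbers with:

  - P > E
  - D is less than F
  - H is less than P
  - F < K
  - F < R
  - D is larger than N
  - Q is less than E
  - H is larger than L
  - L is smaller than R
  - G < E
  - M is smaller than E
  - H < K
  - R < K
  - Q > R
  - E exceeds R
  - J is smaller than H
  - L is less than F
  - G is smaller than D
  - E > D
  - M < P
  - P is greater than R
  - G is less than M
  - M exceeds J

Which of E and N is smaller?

N < D < F < R < Q < E, by transitivity through D, F, R, Q.
So N < E; N is the smaller of the two.

N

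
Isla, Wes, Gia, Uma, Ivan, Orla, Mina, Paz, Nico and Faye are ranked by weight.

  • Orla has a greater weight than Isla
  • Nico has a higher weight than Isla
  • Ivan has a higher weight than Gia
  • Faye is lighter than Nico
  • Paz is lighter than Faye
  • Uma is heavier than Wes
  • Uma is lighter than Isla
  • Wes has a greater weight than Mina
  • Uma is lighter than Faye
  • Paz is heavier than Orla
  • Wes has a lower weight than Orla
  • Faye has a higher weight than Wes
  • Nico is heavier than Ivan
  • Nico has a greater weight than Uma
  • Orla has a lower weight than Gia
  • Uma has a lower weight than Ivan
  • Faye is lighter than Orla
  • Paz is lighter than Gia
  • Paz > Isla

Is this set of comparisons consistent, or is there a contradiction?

Chaining the given relations yields Paz < Faye < Orla, so Paz < Orla. But one relation states Orla < Paz. These cannot both hold.

inconsistent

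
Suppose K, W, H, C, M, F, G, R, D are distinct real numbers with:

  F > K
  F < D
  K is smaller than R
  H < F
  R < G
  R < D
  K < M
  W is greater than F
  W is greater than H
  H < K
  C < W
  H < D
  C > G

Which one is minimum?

H

Chaining upward from H: directly above it, K, F, W, D; then R, M; then G; then C.
That covers every other element, and nothing is given below H, so H is the minimum.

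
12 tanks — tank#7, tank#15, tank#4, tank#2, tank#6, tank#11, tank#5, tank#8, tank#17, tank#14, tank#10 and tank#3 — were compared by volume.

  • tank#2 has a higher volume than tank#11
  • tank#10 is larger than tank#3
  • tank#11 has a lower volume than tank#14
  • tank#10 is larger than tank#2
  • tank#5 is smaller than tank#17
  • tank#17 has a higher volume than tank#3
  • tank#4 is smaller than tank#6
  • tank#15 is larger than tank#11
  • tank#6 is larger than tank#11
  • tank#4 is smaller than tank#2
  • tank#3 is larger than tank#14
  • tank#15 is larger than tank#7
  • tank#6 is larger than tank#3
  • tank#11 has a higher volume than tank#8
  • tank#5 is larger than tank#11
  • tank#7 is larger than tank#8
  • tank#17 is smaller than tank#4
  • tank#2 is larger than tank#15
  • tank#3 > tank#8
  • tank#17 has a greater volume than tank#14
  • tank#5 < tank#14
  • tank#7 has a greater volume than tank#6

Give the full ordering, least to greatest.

Each adjacent pair is fixed by a given relation: tank#8 < tank#11; tank#11 < tank#5; tank#5 < tank#14; tank#14 < tank#3; tank#3 < tank#17; tank#17 < tank#4; tank#4 < tank#6; tank#6 < tank#7; tank#7 < tank#15; tank#15 < tank#2; tank#2 < tank#10. Chaining them end to end gives the full order.

tank#8 < tank#11 < tank#5 < tank#14 < tank#3 < tank#17 < tank#4 < tank#6 < tank#7 < tank#15 < tank#2 < tank#10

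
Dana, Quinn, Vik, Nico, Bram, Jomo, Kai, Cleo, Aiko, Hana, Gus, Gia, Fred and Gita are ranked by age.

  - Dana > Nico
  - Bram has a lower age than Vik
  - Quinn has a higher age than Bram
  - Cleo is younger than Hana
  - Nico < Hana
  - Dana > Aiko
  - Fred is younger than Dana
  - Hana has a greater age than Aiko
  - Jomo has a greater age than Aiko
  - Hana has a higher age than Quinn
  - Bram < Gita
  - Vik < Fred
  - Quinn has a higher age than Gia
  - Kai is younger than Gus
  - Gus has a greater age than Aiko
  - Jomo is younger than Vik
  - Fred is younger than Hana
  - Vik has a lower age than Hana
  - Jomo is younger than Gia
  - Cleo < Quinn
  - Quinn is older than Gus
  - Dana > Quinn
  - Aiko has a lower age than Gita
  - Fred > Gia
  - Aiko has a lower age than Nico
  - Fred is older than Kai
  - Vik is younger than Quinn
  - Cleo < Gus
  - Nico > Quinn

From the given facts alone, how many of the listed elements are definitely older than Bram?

The elements the relations force above Bram are Gita, Vik, Quinn, Nico, Fred, Dana, Hana — no chain reaches any other.
That is 7.

7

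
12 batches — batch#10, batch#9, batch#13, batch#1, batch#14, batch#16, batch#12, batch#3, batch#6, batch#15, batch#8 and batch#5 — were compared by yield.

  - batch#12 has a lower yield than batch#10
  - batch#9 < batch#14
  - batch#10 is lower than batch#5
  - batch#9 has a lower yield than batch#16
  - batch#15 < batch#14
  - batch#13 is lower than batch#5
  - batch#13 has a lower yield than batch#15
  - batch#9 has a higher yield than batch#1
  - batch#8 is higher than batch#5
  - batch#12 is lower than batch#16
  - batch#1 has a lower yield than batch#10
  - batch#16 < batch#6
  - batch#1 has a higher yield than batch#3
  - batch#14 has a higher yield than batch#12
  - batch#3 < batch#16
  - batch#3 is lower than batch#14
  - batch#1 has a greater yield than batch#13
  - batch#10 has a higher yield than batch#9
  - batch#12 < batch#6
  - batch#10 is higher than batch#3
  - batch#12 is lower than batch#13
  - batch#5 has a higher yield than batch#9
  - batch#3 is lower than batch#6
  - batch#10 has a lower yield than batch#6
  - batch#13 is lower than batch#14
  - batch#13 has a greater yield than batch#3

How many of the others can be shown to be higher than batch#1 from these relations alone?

7

The elements the relations force above batch#1 are batch#9, batch#10, batch#5, batch#8, batch#16, batch#6, batch#14 — no chain reaches any other.
That is 7.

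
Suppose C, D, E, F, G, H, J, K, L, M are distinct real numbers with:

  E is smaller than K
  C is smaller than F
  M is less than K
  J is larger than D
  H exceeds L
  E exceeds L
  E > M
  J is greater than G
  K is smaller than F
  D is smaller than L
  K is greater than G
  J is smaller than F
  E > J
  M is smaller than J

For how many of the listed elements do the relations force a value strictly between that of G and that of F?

Chaining upward from G reaches: J, E, K.
Chaining downward from F reaches: D, M, L, J, C, E, K.
Strictly between G and F are those in both lists: J, E, K — 3 elements.

3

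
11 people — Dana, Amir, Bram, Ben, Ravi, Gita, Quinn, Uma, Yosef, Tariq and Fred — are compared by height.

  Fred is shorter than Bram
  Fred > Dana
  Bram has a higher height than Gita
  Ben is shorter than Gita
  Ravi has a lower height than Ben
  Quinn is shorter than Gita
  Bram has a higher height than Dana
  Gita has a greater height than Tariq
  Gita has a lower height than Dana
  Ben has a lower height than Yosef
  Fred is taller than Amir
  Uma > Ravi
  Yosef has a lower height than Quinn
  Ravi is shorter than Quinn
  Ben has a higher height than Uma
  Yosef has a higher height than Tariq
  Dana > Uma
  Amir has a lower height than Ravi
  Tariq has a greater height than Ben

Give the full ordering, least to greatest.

Nothing is placed below Amir, so it is least; from there Amir < Ravi; Ravi < Uma; Uma < Ben; Ben < Tariq; Tariq < Yosef; Yosef < Quinn; Quinn < Gita; Gita < Dana; Dana < Fred; Fred < Bram, each given directly.

Amir < Ravi < Uma < Ben < Tariq < Yosef < Quinn < Gita < Dana < Fred < Bram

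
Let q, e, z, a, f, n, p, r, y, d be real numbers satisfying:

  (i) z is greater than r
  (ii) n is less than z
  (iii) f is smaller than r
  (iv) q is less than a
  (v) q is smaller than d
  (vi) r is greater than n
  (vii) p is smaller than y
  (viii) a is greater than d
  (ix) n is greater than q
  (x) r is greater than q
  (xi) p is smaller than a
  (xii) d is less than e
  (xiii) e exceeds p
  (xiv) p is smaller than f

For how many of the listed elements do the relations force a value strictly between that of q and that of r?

Chaining upward from q reaches: d, n, a, e, z.
Chaining downward from r reaches: p, n, f.
Strictly between q and r are those in both lists: n — 1 element.

1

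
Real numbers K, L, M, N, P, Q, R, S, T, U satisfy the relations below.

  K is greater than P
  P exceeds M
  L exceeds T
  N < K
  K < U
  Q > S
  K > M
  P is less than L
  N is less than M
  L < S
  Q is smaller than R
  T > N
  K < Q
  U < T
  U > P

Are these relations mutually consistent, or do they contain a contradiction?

consistent

The single ordering N < M < P < K < U < T < L < S < Q < R satisfies every listed relation, so no contradiction arises.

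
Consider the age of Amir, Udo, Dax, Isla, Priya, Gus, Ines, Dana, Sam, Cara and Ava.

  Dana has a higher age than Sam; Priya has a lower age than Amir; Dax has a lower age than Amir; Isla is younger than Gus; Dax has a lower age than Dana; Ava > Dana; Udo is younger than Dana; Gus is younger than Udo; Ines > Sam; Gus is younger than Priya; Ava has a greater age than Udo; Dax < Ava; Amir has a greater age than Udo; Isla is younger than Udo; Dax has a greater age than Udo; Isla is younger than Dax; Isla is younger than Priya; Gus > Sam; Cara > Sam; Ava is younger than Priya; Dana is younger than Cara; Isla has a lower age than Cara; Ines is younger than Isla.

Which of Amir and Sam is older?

Amir

Chaining the given relations: Sam < Ines < Isla < Gus < Udo < Dax < Dana < Ava < Priya < Amir.
So Sam < Amir; Amir is the older of the two.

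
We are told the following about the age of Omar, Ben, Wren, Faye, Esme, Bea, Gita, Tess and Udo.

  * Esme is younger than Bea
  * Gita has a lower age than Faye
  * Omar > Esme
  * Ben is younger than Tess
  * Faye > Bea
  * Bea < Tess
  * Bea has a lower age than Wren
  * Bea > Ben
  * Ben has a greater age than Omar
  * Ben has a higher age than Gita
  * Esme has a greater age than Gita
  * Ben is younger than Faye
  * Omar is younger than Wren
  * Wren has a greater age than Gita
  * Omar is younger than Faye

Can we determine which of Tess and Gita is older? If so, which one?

Tess

Gita < Esme and Esme < Omar give Gita < Omar.
With Omar < Ben: Gita < Esme < Omar < Ben.
With Ben < Bea: Gita < Esme < Omar < Ben < Bea.
Then Bea < Tess extends the chain to Tess.
So Tess is older.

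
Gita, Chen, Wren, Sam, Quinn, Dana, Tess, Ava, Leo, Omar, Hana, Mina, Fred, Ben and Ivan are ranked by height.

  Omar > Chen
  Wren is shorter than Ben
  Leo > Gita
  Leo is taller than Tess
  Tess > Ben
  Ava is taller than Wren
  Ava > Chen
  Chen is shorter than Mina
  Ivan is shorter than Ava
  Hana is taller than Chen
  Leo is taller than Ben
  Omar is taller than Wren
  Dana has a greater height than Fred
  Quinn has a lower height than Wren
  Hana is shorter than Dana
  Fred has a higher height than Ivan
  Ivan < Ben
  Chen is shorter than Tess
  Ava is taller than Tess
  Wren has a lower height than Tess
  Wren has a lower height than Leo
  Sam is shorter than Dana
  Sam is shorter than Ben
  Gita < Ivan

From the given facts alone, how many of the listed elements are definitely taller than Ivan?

Directly above Ivan: Ben, Fred, Ava.
One step further: Tess, Leo, Dana (6 so far).
Nothing else is reachable above Ivan; 6 in all.

6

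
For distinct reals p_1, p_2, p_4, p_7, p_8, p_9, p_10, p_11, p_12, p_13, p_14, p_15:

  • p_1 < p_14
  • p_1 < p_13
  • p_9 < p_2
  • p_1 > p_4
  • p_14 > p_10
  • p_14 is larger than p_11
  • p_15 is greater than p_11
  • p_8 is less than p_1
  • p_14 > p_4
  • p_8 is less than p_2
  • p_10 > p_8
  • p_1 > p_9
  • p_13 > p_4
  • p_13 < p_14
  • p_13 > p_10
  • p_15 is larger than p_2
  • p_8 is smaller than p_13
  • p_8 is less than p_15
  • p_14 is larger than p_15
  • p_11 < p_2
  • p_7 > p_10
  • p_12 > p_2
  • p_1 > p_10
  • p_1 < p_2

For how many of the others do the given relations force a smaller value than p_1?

Directly below p_1: p_4, p_8, p_9, p_10.
Nothing else is reachable below p_1; 4 in all.

4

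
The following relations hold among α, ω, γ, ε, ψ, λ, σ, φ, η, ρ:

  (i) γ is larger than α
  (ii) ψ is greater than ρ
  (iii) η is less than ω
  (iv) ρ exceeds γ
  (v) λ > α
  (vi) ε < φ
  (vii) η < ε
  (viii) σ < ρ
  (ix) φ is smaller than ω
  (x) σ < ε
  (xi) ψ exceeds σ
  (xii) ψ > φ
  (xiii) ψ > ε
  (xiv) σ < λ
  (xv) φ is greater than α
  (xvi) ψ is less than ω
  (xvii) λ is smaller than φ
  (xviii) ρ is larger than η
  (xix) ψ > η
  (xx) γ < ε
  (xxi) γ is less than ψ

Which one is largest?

ω

η is not greatest since η < ε; σ is not greatest since σ < λ; α is not greatest since α < γ; λ is not greatest since λ < φ; γ is not greatest since γ < ε; ε is not greatest since ε < φ; φ is not greatest since φ < ψ; ρ is not greatest since ρ < ψ; ψ is not greatest since ψ < ω.
Only ω has nothing above it, so ω is the largest.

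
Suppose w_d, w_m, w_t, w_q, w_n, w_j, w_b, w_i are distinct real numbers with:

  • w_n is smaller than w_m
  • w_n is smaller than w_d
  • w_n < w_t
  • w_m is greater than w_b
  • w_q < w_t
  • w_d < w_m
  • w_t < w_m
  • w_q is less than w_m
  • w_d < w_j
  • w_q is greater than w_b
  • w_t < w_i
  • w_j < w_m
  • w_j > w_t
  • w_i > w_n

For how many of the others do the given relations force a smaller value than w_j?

5

Directly below w_j: w_d, w_t.
One step further: w_n, w_q (4 so far).
One step further: w_b (5 so far).
Nothing else is reachable below w_j; 5 in all.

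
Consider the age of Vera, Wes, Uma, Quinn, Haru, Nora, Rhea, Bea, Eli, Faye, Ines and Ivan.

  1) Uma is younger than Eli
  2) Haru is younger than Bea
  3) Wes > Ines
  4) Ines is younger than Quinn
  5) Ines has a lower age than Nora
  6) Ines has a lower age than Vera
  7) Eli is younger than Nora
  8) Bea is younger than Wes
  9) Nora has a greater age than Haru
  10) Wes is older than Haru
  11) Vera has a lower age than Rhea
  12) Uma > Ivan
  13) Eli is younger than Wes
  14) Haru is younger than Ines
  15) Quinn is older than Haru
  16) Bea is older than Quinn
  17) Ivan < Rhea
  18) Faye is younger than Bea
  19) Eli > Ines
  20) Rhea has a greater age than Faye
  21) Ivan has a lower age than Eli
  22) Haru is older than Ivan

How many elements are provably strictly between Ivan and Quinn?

2

The relations place Ivan below Quinn. An element lies strictly between them when it is forced above Ivan and also forced below Quinn.
Above Ivan: {Haru, Ines, Vera, Uma, Eli, Bea, Rhea, Wes, Nora}. Below Quinn: {Haru, Ines}.
Intersection: {Haru, Ines} — 2.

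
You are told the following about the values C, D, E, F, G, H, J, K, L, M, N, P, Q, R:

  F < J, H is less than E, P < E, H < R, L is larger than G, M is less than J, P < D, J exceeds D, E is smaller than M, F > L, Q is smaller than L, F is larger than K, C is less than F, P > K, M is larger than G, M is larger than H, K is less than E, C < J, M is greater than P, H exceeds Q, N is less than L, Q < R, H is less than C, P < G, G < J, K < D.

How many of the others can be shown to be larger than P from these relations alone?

Directly above P: D, E, G, M.
One step further: L, J (6 so far).
One step further: F (7 so far).
Nothing else is reachable above P; 7 in all.

7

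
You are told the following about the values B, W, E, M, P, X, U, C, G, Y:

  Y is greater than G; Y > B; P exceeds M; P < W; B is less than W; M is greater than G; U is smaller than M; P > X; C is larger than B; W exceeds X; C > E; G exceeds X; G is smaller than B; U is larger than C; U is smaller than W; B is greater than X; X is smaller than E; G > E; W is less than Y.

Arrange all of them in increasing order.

X < E < G < B < C < U < M < P < W < Y

Each adjacent pair is fixed by a given relation: X < E; E < G; G < B; B < C; C < U; U < M; M < P; P < W; W < Y. Chaining them end to end gives the full order.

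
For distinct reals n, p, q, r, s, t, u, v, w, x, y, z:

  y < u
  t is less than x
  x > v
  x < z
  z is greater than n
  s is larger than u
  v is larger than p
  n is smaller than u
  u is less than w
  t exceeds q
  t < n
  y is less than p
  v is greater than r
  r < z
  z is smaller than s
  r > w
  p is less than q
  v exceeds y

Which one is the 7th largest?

u

Chaining the given pairs: y < p < q < t < n < u < w < r < v < x < z < s.
The 7th largest is u.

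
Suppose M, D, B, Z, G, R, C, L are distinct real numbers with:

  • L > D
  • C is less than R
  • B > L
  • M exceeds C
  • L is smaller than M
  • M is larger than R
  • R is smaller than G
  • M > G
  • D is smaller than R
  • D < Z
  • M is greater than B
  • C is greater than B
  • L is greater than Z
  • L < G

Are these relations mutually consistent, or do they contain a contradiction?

The single ordering D < Z < L < B < C < R < G < M satisfies every listed relation, so no contradiction arises.

consistent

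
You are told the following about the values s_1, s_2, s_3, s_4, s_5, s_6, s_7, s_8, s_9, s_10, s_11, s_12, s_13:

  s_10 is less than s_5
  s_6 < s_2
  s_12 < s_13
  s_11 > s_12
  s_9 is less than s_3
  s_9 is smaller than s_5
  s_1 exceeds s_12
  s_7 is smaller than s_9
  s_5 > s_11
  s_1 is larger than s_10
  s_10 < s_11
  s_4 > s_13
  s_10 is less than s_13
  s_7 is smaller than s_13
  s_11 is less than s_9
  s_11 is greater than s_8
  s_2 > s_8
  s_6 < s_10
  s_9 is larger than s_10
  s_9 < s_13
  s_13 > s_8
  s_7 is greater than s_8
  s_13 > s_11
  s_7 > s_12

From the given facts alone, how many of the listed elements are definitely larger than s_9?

Directly above s_9: s_13, s_5, s_3.
One step further: s_4 (4 so far).
No other element is forced above s_9 by the given relations, so the count is 4.

4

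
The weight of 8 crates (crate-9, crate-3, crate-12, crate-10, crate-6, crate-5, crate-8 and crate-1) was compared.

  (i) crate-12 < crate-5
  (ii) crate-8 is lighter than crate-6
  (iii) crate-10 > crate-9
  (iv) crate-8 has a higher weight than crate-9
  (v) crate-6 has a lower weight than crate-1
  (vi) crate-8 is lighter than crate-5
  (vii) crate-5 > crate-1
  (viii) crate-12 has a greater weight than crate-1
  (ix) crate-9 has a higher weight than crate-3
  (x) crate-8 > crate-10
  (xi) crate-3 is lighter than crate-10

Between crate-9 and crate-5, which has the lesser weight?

The relevant relations are crate-9 < crate-8; crate-8 < crate-6; crate-6 < crate-1; crate-1 < crate-12; crate-12 < crate-5.
Chaining these gives crate-9 < crate-8 < crate-6 < crate-1 < crate-12 < crate-5.
So crate-9 < crate-5; crate-9 is the lighter of the two.

crate-9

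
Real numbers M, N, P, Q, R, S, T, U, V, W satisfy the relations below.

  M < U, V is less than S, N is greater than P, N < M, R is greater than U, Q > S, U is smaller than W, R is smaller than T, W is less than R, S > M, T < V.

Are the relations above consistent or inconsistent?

consistent

Every relation is compatible with P < N < M < U < W < R < T < V < S < Q; the set is consistent.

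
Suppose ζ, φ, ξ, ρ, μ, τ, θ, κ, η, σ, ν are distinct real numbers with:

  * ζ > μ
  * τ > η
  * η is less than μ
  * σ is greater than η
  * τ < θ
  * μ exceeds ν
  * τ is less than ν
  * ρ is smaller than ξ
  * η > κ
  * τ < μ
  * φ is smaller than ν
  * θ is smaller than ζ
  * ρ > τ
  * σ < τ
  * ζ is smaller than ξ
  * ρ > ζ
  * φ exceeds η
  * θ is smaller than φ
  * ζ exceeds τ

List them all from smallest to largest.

κ < η < σ < τ < θ < φ < ν < μ < ζ < ρ < ξ

The consecutive links are each given: κ < η; η < σ; σ < τ; τ < θ; θ < φ; φ < ν; ν < μ; μ < ζ; ζ < ρ; ρ < ξ.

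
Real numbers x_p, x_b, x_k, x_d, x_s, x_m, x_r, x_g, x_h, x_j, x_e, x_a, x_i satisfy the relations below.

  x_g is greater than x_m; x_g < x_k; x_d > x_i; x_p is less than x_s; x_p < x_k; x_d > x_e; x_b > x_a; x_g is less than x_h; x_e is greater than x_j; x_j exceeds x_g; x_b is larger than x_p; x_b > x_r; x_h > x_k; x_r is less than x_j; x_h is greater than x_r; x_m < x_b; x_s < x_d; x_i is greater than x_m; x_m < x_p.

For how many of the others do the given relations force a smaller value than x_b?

The elements the relations force below x_b are x_a, x_r, x_m, x_p — no chain reaches any other.
That is 4.

4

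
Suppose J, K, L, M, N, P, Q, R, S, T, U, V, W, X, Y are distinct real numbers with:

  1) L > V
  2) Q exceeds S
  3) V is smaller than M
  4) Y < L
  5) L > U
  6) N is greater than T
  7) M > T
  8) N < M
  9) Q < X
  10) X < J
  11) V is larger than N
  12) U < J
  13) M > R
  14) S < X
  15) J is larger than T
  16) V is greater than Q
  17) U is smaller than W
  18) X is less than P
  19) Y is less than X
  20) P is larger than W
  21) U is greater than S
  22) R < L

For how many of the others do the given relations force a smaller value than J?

6

The elements the relations force below J are Y, S, T, Q, X, U — no chain reaches any other.
That is 6.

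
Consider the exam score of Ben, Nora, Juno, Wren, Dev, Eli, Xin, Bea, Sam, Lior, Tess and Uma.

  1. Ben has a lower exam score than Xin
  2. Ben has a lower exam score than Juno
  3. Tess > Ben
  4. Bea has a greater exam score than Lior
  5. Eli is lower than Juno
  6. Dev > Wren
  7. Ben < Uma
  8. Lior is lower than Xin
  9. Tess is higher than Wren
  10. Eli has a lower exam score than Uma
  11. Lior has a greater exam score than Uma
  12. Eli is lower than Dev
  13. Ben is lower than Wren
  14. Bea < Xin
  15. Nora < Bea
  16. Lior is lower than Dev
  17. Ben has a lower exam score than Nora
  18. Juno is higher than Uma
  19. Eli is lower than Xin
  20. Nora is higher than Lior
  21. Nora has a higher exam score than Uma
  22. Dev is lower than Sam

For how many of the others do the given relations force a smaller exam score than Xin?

From Xin the given relations immediately reach Ben, Eli, Lior, Bea.
From those, Uma, Nora — 6 in total.
Nothing else is reachable below Xin; 6 in all.

6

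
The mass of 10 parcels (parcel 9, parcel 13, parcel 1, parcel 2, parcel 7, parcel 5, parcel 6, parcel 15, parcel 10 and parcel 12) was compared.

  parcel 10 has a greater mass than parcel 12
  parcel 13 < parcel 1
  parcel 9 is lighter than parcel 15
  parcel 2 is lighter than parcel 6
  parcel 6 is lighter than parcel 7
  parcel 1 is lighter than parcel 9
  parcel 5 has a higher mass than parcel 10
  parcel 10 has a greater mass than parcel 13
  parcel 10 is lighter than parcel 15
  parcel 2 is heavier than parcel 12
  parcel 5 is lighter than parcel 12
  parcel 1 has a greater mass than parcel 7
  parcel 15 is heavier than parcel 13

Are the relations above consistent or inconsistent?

inconsistent

We have parcel 12 < parcel 10 stated directly, yet also parcel 10 < parcel 5 < parcel 12 by chaining the others — so parcel 10 < parcel 12. Contradiction.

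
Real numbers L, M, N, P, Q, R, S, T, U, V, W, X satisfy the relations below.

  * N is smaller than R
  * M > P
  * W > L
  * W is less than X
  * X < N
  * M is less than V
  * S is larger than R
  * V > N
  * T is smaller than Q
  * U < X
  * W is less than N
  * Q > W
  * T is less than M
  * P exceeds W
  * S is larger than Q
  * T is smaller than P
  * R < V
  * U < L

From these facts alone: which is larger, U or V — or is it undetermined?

V

U < L and L < W give U < W.
With W < X: U < L < W < X.
Then X < N extends the chain to N.
With N < R: U < L < W < X < N < R.
Then R < V extends the chain to V.
So V is larger.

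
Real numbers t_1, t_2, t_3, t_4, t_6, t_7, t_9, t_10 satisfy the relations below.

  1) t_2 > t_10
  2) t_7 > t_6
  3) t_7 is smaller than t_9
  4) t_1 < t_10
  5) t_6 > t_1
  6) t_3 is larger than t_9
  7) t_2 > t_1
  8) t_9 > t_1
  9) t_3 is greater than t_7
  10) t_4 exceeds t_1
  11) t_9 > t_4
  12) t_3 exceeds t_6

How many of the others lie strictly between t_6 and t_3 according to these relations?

The relations place t_6 below t_3. An element lies strictly between them when it is forced above t_6 and also forced below t_3.
Above t_6: {t_7, t_9}. Below t_3: {t_1, t_7, t_4, t_9}.
Intersection: {t_7, t_9} — 2.

2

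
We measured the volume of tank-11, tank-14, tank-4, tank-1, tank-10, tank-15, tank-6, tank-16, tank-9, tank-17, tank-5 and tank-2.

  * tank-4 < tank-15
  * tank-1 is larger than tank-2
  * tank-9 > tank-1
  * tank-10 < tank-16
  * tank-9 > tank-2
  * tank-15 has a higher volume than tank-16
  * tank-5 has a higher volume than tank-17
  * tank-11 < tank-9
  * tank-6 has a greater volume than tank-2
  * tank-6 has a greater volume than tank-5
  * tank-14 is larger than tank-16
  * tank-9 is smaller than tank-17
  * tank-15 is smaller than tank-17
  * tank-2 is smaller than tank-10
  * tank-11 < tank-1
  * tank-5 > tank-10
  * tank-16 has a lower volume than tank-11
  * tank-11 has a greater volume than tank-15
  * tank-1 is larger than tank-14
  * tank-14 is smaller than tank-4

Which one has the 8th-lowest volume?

Chaining the given pairs: tank-2 < tank-10 < tank-16 < tank-14 < tank-4 < tank-15 < tank-11 < tank-1 < tank-9 < tank-17 < tank-5 < tank-6.
The 8th smallest is tank-1.

tank-1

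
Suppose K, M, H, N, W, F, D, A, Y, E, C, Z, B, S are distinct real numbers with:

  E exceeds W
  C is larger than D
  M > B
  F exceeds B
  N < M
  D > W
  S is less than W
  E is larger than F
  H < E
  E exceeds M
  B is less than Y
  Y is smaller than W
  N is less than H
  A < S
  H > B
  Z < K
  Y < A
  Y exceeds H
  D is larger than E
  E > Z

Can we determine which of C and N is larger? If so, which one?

C

N < H and H < Y give N < Y.
With Y < A: N < H < Y < A.
Then A < S extends the chain to S.
With S < W: N < H < Y < A < S < W.
Then W < E extends the chain to E.
Then E < D extends the chain to D.
With D < C: N < H < Y < A < S < W < E < D < C.
So C is larger.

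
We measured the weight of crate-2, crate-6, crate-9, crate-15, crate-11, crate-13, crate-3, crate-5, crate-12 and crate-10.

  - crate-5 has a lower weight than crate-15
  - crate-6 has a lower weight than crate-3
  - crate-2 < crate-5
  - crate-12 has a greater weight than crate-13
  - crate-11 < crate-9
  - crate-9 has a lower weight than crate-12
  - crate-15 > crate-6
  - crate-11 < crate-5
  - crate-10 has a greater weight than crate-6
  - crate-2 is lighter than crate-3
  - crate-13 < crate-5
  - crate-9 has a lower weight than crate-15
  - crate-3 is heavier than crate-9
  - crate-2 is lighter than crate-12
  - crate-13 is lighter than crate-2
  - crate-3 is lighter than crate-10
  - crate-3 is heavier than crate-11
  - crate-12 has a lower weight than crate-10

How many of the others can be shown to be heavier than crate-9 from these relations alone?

4

From crate-9 the given relations immediately reach crate-3, crate-15, crate-12.
From those, crate-10 — 4 in total.
No other element is forced above crate-9 by the given relations, so the count is 4.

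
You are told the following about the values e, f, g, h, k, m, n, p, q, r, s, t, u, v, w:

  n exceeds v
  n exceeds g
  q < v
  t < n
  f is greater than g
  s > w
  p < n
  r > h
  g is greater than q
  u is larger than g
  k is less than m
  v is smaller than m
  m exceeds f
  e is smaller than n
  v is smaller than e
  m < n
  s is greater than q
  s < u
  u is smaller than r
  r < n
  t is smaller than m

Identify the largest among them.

n

q is not greatest since q < s; g is not greatest since g < f; t is not greatest since t < n; k is not greatest since k < m; w is not greatest since w < s; s is not greatest since s < u; f is not greatest since f < m; u is not greatest since u < r; v is not greatest since v < m; h is not greatest since h < r; e is not greatest since e < n; p is not greatest since p < n; m is not greatest since m < n; r is not greatest since r < n.
Only n has nothing above it, so n is the largest.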